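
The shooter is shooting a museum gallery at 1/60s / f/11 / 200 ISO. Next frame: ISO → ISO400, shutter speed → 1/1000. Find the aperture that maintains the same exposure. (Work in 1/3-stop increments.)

ISO: 200 → 250 → 320 → 400 — 1 stop raised (brighter).
Shutter speed: 1/60 → 1/80 → 1/100 → 1/125 → 1/160 → 1/200 → 1/250 → 1/320 → 1/400 → 1/500 → 1/640 → 1/800 → 1/1000 — 4 stops shorter (darker).
Net change so far: 3 stops darker. Offset with the aperture: f/11 → f/10 → f/9 → f/8 → f/7.1 → f/6.3 → f/5.6 → f/5 → f/4.5 → f/4.

f/4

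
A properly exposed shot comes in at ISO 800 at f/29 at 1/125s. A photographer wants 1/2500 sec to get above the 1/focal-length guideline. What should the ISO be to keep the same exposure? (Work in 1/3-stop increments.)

Shutter speed: 1/125 → 1/160 → 1/200 → 1/250 → 1/320 → 1/400 → 1/500 → 1/640 → 1/800 → 1/1000 → 1/1250 → 1/1600 → 1/2000 → 1/2500 — 4 1/3 stops shorter (darker).
Need 4 1/3 stops brighter from the ISO: 800 → 1000 → 1250 → 1600 → 2000 → 2500 → 3200 → 4000 → 5000 → 6400 → 8000 → 10000 → 12800 → 16000.

ISO 16000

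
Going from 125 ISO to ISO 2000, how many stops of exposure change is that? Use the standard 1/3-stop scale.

4 stops

125 → 160 → 200 → 250 → 320 → 400 → 500 → 640 → 800 → 1000 → 1250 → 1600 → 2000 — count the steps: 12 third-stops = 4 stops.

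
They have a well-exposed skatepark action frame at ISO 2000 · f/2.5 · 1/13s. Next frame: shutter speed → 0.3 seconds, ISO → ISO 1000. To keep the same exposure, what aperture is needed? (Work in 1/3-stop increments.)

Shutter speed: 1/13 → 1/10 → 1/8 → 1/6 → 1/5 → 1/4 → 0.3 — 2 stops slower (brighter).
ISO: 2000 → 1600 → 1250 → 1000 — 1 stop dropped (darker).
Net change so far: 1 stop brighter. Offset with the aperture: f/2.5 → f/2.8 → f/3.2 → f/3.5.

f/3.5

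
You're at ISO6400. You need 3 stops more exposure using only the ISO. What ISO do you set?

ISO 51200

ISO: 6400 → 12800 → 25600 → 51200 — 3 stops higher (brighter).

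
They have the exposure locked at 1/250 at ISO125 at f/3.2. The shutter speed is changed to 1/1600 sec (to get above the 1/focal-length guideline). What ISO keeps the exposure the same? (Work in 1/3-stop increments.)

ISO 800

Shutter speed: 1/250 → 1/320 → 1/400 → 1/500 → 1/640 → 1/800 → 1/1000 → 1/1250 → 1/1600 — 2 2/3 stops shorter (darker).
Need 2 2/3 stops brighter from the ISO: 125 → 160 → 200 → 250 → 320 → 400 → 500 → 640 → 800.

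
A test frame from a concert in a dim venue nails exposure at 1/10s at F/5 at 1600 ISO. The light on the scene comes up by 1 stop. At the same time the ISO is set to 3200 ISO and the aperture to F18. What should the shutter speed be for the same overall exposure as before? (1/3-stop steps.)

0.3 s

Scene light: 1 stop brighter.
ISO: 1600 → 2000 → 2500 → 3200 — 1 stop higher (brighter).
Aperture: f/5 → f/5.6 → f/6.3 → f/7.1 → f/8 → f/9 → f/10 → f/11 → f/13 → f/14 → f/16 → f/18 — 3 2/3 stops stopped down (darker).
Net so far: 1 2/3 stops darker. Shutter speed: 1/10 → 1/8 → 1/6 → 1/5 → 1/4 → 0.3.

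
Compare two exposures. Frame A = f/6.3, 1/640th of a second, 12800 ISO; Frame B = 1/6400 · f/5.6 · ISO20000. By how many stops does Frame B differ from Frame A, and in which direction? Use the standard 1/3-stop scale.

2 1/3 stops darker

Aperture: f/6.3 → f/5.6 — 1/3 stop larger aperture (brighter).
Shutter speed: 1/640 → 1/800 → 1/1000 → 1/1250 → 1/1600 → 1/2000 → 1/2500 → 1/3200 → 1/4000 → 1/5000 → 1/6400 — 3 1/3 stops shorter (darker).
ISO: 12800 → 16000 → 20000 — 2/3 stop higher (brighter).
Net: +1/3 −3 1/3 +2/3 = −2 1/3 stops.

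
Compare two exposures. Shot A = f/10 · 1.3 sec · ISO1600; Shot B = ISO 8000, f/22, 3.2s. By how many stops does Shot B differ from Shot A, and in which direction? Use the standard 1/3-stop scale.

Aperture: f/10 → f/11 → f/13 → f/14 → f/16 → f/18 → f/20 → f/22 — 2 1/3 stops narrower (darker).
Shutter speed: 1.3 → 1.6 → 2 → 2.5 → 3.2 — 1 1/3 stops slower (brighter).
ISO: 1600 → 2000 → 2500 → 3200 → 4000 → 5000 → 6400 → 8000 — 2 1/3 stops higher (brighter).
Net: −2 1/3 +1 1/3 +2 1/3 = +1 1/3 stops.

1 1/3 stops brighter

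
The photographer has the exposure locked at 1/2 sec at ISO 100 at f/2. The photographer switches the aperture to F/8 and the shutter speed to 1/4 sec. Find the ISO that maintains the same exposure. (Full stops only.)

ISO 3200

Aperture: f/2 → f/2.8 → f/4 → f/5.6 → f/8 — 4 stops smaller aperture (darker).
Shutter speed: 1/2 → 1/4 — 1 stop shorter (darker).
Net change so far: 5 stops darker. Offset with the ISO: 100 → 200 → 400 → 800 → 1600 → 3200.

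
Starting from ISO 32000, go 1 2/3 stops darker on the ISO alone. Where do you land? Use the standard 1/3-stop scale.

ISO: 32000 → 25600 → 20000 → 16000 → 12800 → 10000 — 1 2/3 stops lower (darker).

ISO 10000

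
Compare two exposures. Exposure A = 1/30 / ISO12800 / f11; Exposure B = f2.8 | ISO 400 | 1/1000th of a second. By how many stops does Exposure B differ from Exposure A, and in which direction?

6 stops darker

Aperture: f/11 → f/8 → f/5.6 → f/4 → f/2.8 — 4 stops opened up (brighter).
Shutter speed: 1/30 → 1/60 → 1/125 → 1/250 → 1/500 → 1/1000 — 5 stops shorter (darker).
ISO: 12800 → 6400 → 3200 → 1600 → 800 → 400 — 5 stops lower (darker).
Net: +4 −5 −5 = −6 stops.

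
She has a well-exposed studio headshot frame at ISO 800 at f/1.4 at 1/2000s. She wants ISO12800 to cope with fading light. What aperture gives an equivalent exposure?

f/5.6

ISO: 800 → 1600 → 3200 → 6400 → 12800 — 4 stops raised (brighter).
Need 4 stops darker from the aperture: f/1.4 → f/2 → f/2.8 → f/4 → f/5.6.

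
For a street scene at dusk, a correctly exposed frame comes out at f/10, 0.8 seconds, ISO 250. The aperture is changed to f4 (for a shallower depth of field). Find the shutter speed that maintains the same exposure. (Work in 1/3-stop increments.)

1/8s

Aperture: f/10 → f/9 → f/8 → f/7.1 → f/6.3 → f/5.6 → f/5 → f/4.5 → f/4 — 2 2/3 stops opened up (brighter).
Need 2 2/3 stops darker from the shutter speed: 0.8 → 0.6 → 0.5 → 0.4 → 0.3 → 1/4 → 1/5 → 1/6 → 1/8.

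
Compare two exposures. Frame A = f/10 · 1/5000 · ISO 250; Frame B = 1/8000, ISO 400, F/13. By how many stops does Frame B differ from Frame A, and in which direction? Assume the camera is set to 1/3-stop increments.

2/3 stop darker

Aperture: f/10 → f/11 → f/13 — 2/3 stop stopped down (darker).
Shutter speed: 1/5000 → 1/6400 → 1/8000 — 2/3 stop shorter (darker).
ISO: 250 → 320 → 400 — 2/3 stop higher (brighter).
Net: −2/3 −2/3 +2/3 = −2/3 stops.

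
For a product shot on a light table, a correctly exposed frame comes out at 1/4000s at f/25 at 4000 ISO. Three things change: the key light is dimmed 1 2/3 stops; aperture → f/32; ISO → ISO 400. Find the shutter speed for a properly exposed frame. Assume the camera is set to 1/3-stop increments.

1/80s

Scene light: 1 2/3 stops darker.
Aperture: f/25 → f/29 → f/32 — 2/3 stop narrower (darker).
ISO: 4000 → 3200 → 2500 → 2000 → 1600 → 1250 → 1000 → 800 → 640 → 500 → 400 — 3 1/3 stops lower (darker).
Net so far: 5 2/3 stops darker. Shutter speed: 1/4000 → 1/3200 → 1/2500 → 1/2000 → 1/1600 → 1/1250 → 1/1000 → 1/800 → 1/640 → 1/500 → 1/400 → 1/320 → 1/250 → 1/200 → 1/160 → 1/125 → 1/100 → 1/80.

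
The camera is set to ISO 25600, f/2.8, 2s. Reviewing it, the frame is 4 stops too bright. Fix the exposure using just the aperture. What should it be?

Overexposed by 4 stops → need 4 stops darker.
Aperture: f/2.8 → f/4 → f/5.6 → f/8 → f/11.

f/11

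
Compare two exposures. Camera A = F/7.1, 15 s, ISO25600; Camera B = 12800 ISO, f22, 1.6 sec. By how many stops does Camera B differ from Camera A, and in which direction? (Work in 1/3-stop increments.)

Aperture: f/7.1 → f/8 → f/9 → f/10 → f/11 → f/13 → f/14 → f/16 → f/18 → f/20 → f/22 — 3 1/3 stops narrower (darker).
Shutter speed: 15 → 13 → 10 → 8 → 6 → 5 → 4 → 3.2 → 2.5 → 2 → 1.6 — 3 1/3 stops faster (darker).
ISO: 25600 → 20000 → 16000 → 12800 — 1 stop dropped (darker).
Net: −3 1/3 −3 1/3 −1 = −7 2/3 stops.

7 2/3 stops darker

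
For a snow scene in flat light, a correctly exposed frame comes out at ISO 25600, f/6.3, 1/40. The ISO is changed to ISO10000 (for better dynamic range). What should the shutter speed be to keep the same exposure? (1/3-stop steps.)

ISO: 25600 → 20000 → 16000 → 12800 → 10000 — 1 1/3 stops dropped (darker).
Need 1 1/3 stops brighter from the shutter speed: 1/40 → 1/30 → 1/25 → 1/20 → 1/15.

1/15s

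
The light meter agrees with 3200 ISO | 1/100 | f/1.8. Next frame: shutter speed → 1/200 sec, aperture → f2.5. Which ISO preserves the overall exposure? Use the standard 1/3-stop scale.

Shutter speed: 1/100 → 1/125 → 1/160 → 1/200 — 1 stop faster (darker).
Aperture: f/1.8 → f/2 → f/2.2 → f/2.5 — 1 stop stopped down (darker).
Net change so far: 2 stops darker. Offset with the ISO: 3200 → 4000 → 5000 → 6400 → 8000 → 10000 → 12800.

ISO 12800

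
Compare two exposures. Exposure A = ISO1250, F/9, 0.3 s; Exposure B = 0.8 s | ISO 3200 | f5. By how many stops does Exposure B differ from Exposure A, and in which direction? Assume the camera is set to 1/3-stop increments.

4 1/3 stops brighter

Aperture: f/9 → f/8 → f/7.1 → f/6.3 → f/5.6 → f/5 — 1 2/3 stops wider (brighter).
Shutter speed: 0.3 → 0.4 → 0.5 → 0.6 → 0.8 — 1 1/3 stops slower (brighter).
ISO: 1250 → 1600 → 2000 → 2500 → 3200 — 1 1/3 stops raised (brighter).
Net: +1 2/3 +1 1/3 +1 1/3 = +4 1/3 stops.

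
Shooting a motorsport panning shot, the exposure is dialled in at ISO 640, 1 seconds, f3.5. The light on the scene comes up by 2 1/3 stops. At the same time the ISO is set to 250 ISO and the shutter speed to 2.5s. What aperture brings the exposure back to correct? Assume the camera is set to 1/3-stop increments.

Scene light: 2 1/3 stops brighter.
ISO: 640 → 500 → 400 → 320 → 250 — 1 1/3 stops lower (darker).
Shutter speed: 1 → 1.3 → 1.6 → 2 → 2.5 — 1 1/3 stops slower (brighter).
Net so far: 2 1/3 stops brighter. Aperture: f/3.5 → f/4 → f/4.5 → f/5 → f/5.6 → f/6.3 → f/7.1 → f/8.

f/8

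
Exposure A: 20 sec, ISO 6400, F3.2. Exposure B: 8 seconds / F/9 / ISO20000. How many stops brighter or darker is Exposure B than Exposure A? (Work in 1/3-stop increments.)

2 2/3 stops darker

Aperture: f/3.2 → f/3.5 → f/4 → f/4.5 → f/5 → f/5.6 → f/6.3 → f/7.1 → f/8 → f/9 — 3 stops narrower (darker).
Shutter speed: 20 → 15 → 13 → 10 → 8 — 1 1/3 stops shorter (darker).
ISO: 6400 → 8000 → 10000 → 12800 → 16000 → 20000 — 1 2/3 stops raised (brighter).
Net: −3 −1 1/3 +1 2/3 = −2 2/3 stops.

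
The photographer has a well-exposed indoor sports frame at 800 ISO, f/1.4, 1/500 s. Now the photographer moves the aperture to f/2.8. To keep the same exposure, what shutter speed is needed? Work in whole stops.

Aperture: f/1.4 → f/2 → f/2.8 — 2 stops stopped down (darker).
Need 2 stops brighter from the shutter speed: 1/500 → 1/250 → 1/125.

1/125s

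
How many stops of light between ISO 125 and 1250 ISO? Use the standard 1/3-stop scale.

3 1/3 stops

125 → 160 → 200 → 250 → 320 → 400 → 500 → 640 → 800 → 1000 → 1250 — count the steps: 10 third-stops = 3 1/3 stops.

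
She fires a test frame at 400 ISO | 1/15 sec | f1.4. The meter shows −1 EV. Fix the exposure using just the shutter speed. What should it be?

1/8s

Underexposed by 1 stop → need 1 stop brighter.
Shutter speed: 1/15 → 1/8.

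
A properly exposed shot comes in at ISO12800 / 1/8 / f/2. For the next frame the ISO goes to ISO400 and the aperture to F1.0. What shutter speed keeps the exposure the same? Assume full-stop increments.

ISO: 12800 → 6400 → 3200 → 1600 → 800 → 400 — 5 stops lower (darker).
Aperture: f/2 → f/1.4 → f/1.0 — 2 stops larger aperture (brighter).
Net change so far: 3 stops darker. Offset with the shutter speed: 1/8 → 1/4 → 1/2 → 1.

1 s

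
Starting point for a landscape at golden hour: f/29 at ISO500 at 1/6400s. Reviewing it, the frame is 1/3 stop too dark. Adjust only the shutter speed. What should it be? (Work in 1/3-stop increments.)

1/5000s

Underexposed by 1/3 stop → need 1/3 stop brighter.
Shutter speed: 1/6400 → 1/5000.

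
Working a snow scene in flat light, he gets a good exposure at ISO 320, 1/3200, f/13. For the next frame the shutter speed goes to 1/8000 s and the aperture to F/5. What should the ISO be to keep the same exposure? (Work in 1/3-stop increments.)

ISO 125

Shutter speed: 1/3200 → 1/4000 → 1/5000 → 1/6400 → 1/8000 — 1 1/3 stops shorter (darker).
Aperture: f/13 → f/11 → f/10 → f/9 → f/8 → f/7.1 → f/6.3 → f/5.6 → f/5 — 2 2/3 stops opened up (brighter).
Net change so far: 1 1/3 stops brighter. Offset with the ISO: 320 → 250 → 200 → 160 → 125.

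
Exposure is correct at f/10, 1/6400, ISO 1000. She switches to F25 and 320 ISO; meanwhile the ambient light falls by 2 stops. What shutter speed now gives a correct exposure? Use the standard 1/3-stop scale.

Scene light: 2 stops darker.
Aperture: f/10 → f/11 → f/13 → f/14 → f/16 → f/18 → f/20 → f/22 → f/25 — 2 2/3 stops smaller aperture (darker).
ISO: 1000 → 800 → 640 → 500 → 400 → 320 — 1 2/3 stops dropped (darker).
Net so far: 6 1/3 stops darker. Shutter speed: 1/6400 → 1/5000 → 1/4000 → 1/3200 → 1/2500 → 1/2000 → 1/1600 → 1/1250 → 1/1000 → 1/800 → 1/640 → 1/500 → 1/400 → 1/320 → 1/250 → 1/200 → 1/160 → 1/125 → 1/100 → 1/80.

1/80s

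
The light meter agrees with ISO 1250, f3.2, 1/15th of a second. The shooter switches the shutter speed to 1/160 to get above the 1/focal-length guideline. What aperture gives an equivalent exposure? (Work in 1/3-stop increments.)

f/1.0

Shutter speed: 1/15 → 1/20 → 1/25 → 1/30 → 1/40 → 1/50 → 1/60 → 1/80 → 1/100 → 1/125 → 1/160 — 3 1/3 stops faster (darker).
Need 3 1/3 stops brighter from the aperture: f/3.2 → f/2.8 → f/2.5 → f/2.2 → f/2 → f/1.8 → f/1.6 → f/1.4 → f/1.2 → f/1.1 → f/1.0.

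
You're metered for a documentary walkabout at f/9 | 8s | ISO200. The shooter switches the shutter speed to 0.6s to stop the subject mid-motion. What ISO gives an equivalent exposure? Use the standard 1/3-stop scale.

ISO 2500

Shutter speed: 8 → 6 → 5 → 4 → 3.2 → 2.5 → 2 → 1.6 → 1.3 → 1 → 0.8 → 0.6 — 3 2/3 stops shorter (darker).
Need 3 2/3 stops brighter from the ISO: 200 → 250 → 320 → 400 → 500 → 640 → 800 → 1000 → 1250 → 1600 → 2000 → 2500.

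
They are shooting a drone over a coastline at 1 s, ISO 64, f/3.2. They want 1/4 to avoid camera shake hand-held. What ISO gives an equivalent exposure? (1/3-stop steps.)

Shutter speed: 1 → 0.8 → 0.6 → 0.5 → 0.4 → 0.3 → 1/4 — 2 stops shorter (darker).
Need 2 stops brighter from the ISO: 64 → 80 → 100 → 125 → 160 → 200 → 250.

ISO 250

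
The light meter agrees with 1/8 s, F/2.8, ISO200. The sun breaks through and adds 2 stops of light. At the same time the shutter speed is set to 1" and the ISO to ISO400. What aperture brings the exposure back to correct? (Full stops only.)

f/22

Scene light: 2 stops brighter.
Shutter speed: 1/8 → 1/4 → 1/2 → 1 — 3 stops slower (brighter).
ISO: 200 → 400 — 1 stop higher (brighter).
Net so far: 6 stops brighter. Aperture: f/2.8 → f/4 → f/5.6 → f/8 → f/11 → f/16 → f/22.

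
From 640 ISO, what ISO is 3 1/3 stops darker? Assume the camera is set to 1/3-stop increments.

ISO 64

ISO: 640 → 500 → 400 → 320 → 250 → 200 → 160 → 125 → 100 → 80 → 64 — 3 1/3 stops lower (darker).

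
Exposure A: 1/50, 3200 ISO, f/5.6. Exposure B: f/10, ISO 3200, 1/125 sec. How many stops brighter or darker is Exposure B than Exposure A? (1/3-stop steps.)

3 stops darker

Aperture: f/5.6 → f/6.3 → f/7.1 → f/8 → f/9 → f/10 — 1 2/3 stops stopped down (darker).
Shutter speed: 1/50 → 1/60 → 1/80 → 1/100 → 1/125 — 1 1/3 stops faster (darker).
ISO: unchanged.
Net: −1 2/3 −1 1/3 = −3 stops.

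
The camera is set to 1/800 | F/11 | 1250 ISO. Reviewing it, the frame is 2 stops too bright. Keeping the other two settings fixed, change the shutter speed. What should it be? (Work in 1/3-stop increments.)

1/3200s

Overexposed by 2 stops → need 2 stops darker.
Shutter speed: 1/800 → 1/1000 → 1/1250 → 1/1600 → 1/2000 → 1/2500 → 1/3200.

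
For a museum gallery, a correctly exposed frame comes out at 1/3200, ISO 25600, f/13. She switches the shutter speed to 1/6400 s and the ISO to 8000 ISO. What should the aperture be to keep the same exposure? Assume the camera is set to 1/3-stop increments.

Shutter speed: 1/3200 → 1/4000 → 1/5000 → 1/6400 — 1 stop faster (darker).
ISO: 25600 → 20000 → 16000 → 12800 → 10000 → 8000 — 1 2/3 stops lower (darker).
Net change so far: 2 2/3 stops darker. Offset with the aperture: f/13 → f/11 → f/10 → f/9 → f/8 → f/7.1 → f/6.3 → f/5.6 → f/5.

f/5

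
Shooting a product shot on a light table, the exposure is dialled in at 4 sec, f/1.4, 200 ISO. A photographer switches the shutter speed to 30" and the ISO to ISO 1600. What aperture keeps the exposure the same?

f/11

Shutter speed: 4 → 8 → 15 → 30 — 3 stops longer (brighter).
ISO: 200 → 400 → 800 → 1600 — 3 stops higher (brighter).
Net change so far: 6 stops brighter. Offset with the aperture: f/1.4 → f/2 → f/2.8 → f/4 → f/5.6 → f/8 → f/11.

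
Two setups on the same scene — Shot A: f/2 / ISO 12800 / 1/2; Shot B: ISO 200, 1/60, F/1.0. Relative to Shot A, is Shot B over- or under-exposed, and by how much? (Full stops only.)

Aperture: f/2 → f/1.4 → f/1.0 — 2 stops opened up (brighter).
Shutter speed: 1/2 → 1/4 → 1/8 → 1/15 → 1/30 → 1/60 — 5 stops faster (darker).
ISO: 12800 → 6400 → 3200 → 1600 → 800 → 400 → 200 — 6 stops lower (darker).
Net: +2 −5 −6 = −9 stops.

9 stops darker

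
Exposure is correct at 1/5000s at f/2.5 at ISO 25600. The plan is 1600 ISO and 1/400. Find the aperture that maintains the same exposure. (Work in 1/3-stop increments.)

f/2.2

ISO: 25600 → 20000 → 16000 → 12800 → 10000 → 8000 → 6400 → 5000 → 4000 → 3200 → 2500 → 2000 → 1600 — 4 stops lower (darker).
Shutter speed: 1/5000 → 1/4000 → 1/3200 → 1/2500 → 1/2000 → 1/1600 → 1/1250 → 1/1000 → 1/800 → 1/640 → 1/500 → 1/400 — 3 2/3 stops longer (brighter).
Net change so far: 1/3 stop darker. Offset with the aperture: f/2.5 → f/2.2.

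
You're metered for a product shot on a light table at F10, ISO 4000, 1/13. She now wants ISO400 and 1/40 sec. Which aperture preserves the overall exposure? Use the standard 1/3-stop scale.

f/1.8

ISO: 4000 → 3200 → 2500 → 2000 → 1600 → 1250 → 1000 → 800 → 640 → 500 → 400 — 3 1/3 stops lower (darker).
Shutter speed: 1/13 → 1/15 → 1/20 → 1/25 → 1/30 → 1/40 — 1 2/3 stops faster (darker).
Net change so far: 5 stops darker. Offset with the aperture: f/10 → f/9 → f/8 → f/7.1 → f/6.3 → f/5.6 → f/5 → f/4.5 → f/4 → f/3.5 → f/3.2 → f/2.8 → f/2.5 → f/2.2 → f/2 → f/1.8.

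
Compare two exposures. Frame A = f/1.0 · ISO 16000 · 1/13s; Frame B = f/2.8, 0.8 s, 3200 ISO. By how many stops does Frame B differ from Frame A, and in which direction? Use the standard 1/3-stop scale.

2 stops darker

Aperture: f/1.0 → f/1.1 → f/1.2 → f/1.4 → f/1.6 → f/1.8 → f/2 → f/2.2 → f/2.5 → f/2.8 — 3 stops smaller aperture (darker).
Shutter speed: 1/13 → 1/10 → 1/8 → 1/6 → 1/5 → 1/4 → 0.3 → 0.4 → 0.5 → 0.6 → 0.8 — 3 1/3 stops longer (brighter).
ISO: 16000 → 12800 → 10000 → 8000 → 6400 → 5000 → 4000 → 3200 — 2 1/3 stops lower (darker).
Net: −3 +3 1/3 −2 1/3 = −2 stops.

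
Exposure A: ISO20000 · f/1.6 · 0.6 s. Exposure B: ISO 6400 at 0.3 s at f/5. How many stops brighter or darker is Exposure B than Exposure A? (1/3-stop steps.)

Aperture: f/1.6 → f/1.8 → f/2 → f/2.2 → f/2.5 → f/2.8 → f/3.2 → f/3.5 → f/4 → f/4.5 → f/5 — 3 1/3 stops smaller aperture (darker).
Shutter speed: 0.6 → 0.5 → 0.4 → 0.3 — 1 stop faster (darker).
ISO: 20000 → 16000 → 12800 → 10000 → 8000 → 6400 — 1 2/3 stops lower (darker).
Net: −3 1/3 −1 −1 2/3 = −6 stops.

6 stops darker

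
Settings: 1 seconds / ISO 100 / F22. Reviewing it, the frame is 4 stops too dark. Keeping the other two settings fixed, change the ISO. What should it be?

Underexposed by 4 stops → need 4 stops brighter.
ISO: 100 → 200 → 400 → 800 → 1600.

ISO 1600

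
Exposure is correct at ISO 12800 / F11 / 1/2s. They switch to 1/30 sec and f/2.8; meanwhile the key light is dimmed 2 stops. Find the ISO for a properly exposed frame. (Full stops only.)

Scene light: 2 stops darker.
Shutter speed: 1/2 → 1/4 → 1/8 → 1/15 → 1/30 — 4 stops faster (darker).
Aperture: f/11 → f/8 → f/5.6 → f/4 → f/2.8 — 4 stops opened up (brighter).
Net so far: 2 stops darker. ISO: 12800 → 25600 → 51200.

ISO 51200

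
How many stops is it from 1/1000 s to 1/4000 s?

1/1000 → 1/2000 → 1/4000 — count the steps: 2 stops.

2 stops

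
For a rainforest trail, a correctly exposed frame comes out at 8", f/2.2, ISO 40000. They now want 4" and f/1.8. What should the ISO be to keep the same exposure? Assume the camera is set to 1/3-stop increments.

Shutter speed: 8 → 6 → 5 → 4 — 1 stop faster (darker).
Aperture: f/2.2 → f/2 → f/1.8 — 2/3 stop wider (brighter).
Net change so far: 1/3 stop darker. Offset with the ISO: 40000 → 51200.

ISO 51200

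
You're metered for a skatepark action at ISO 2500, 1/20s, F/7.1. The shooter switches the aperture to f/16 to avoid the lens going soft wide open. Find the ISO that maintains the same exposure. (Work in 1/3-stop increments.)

ISO 12800

Aperture: f/7.1 → f/8 → f/9 → f/10 → f/11 → f/13 → f/14 → f/16 — 2 1/3 stops smaller aperture (darker).
Need 2 1/3 stops brighter from the ISO: 2500 → 3200 → 4000 → 5000 → 6400 → 8000 → 10000 → 12800.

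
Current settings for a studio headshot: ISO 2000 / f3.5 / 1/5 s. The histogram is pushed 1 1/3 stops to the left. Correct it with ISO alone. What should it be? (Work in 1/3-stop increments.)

Underexposed by 1 1/3 stops → need 1 1/3 stops brighter.
ISO: 2000 → 2500 → 3200 → 4000 → 5000.

ISO 5000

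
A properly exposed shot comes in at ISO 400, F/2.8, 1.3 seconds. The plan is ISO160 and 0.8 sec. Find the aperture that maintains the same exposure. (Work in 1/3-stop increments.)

f/1.4

ISO: 400 → 320 → 250 → 200 → 160 — 1 1/3 stops dropped (darker).
Shutter speed: 1.3 → 1 → 0.8 — 2/3 stop faster (darker).
Net change so far: 2 stops darker. Offset with the aperture: f/2.8 → f/2.5 → f/2.2 → f/2 → f/1.8 → f/1.6 → f/1.4.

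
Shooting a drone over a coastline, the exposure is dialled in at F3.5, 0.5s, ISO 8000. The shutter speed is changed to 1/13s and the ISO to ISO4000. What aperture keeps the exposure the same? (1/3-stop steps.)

Shutter speed: 0.5 → 0.4 → 0.3 → 1/4 → 1/5 → 1/6 → 1/8 → 1/10 → 1/13 — 2 2/3 stops shorter (darker).
ISO: 8000 → 6400 → 5000 → 4000 — 1 stop lower (darker).
Net change so far: 3 2/3 stops darker. Offset with the aperture: f/3.5 → f/3.2 → f/2.8 → f/2.5 → f/2.2 → f/2 → f/1.8 → f/1.6 → f/1.4 → f/1.2 → f/1.1 → f/1.0.

f/1.0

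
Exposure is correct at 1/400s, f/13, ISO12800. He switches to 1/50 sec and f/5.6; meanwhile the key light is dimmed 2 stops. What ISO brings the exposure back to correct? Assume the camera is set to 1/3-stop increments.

ISO 1250

Scene light: 2 stops darker.
Shutter speed: 1/400 → 1/320 → 1/250 → 1/200 → 1/160 → 1/125 → 1/100 → 1/80 → 1/60 → 1/50 — 3 stops longer (brighter).
Aperture: f/13 → f/11 → f/10 → f/9 → f/8 → f/7.1 → f/6.3 → f/5.6 — 2 1/3 stops larger aperture (brighter).
Net so far: 3 1/3 stops brighter. ISO: 12800 → 10000 → 8000 → 6400 → 5000 → 4000 → 3200 → 2500 → 2000 → 1600 → 1250.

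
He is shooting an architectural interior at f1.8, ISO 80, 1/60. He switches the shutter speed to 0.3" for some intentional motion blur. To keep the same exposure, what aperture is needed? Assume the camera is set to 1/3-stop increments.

f/8

Shutter speed: 1/60 → 1/50 → 1/40 → 1/30 → 1/25 → 1/20 → 1/15 → 1/13 → 1/10 → 1/8 → 1/6 → 1/5 → 1/4 → 0.3 — 4 1/3 stops longer (brighter).
Need 4 1/3 stops darker from the aperture: f/1.8 → f/2 → f/2.2 → f/2.5 → f/2.8 → f/3.2 → f/3.5 → f/4 → f/4.5 → f/5 → f/5.6 → f/6.3 → f/7.1 → f/8.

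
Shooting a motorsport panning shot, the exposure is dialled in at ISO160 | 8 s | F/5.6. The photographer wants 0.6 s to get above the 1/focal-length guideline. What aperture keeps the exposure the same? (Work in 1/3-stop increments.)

Shutter speed: 8 → 6 → 5 → 4 → 3.2 → 2.5 → 2 → 1.6 → 1.3 → 1 → 0.8 → 0.6 — 3 2/3 stops shorter (darker).
Need 3 2/3 stops brighter from the aperture: f/5.6 → f/5 → f/4.5 → f/4 → f/3.5 → f/3.2 → f/2.8 → f/2.5 → f/2.2 → f/2 → f/1.8 → f/1.6.

f/1.6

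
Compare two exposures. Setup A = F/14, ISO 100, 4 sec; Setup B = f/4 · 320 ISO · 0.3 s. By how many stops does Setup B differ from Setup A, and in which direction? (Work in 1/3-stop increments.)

Aperture: f/14 → f/13 → f/11 → f/10 → f/9 → f/8 → f/7.1 → f/6.3 → f/5.6 → f/5 → f/4.5 → f/4 — 3 2/3 stops larger aperture (brighter).
Shutter speed: 4 → 3.2 → 2.5 → 2 → 1.6 → 1.3 → 1 → 0.8 → 0.6 → 0.5 → 0.4 → 0.3 — 3 2/3 stops faster (darker).
ISO: 100 → 125 → 160 → 200 → 250 → 320 — 1 2/3 stops higher (brighter).
Net: +3 2/3 −3 2/3 +1 2/3 = +1 2/3 stops.

1 2/3 stops brighter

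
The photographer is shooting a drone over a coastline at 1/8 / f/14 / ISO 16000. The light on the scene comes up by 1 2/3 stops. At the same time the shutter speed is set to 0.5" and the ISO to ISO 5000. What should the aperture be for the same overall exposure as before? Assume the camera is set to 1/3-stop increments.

Scene light: 1 2/3 stops brighter.
Shutter speed: 1/8 → 1/6 → 1/5 → 1/4 → 0.3 → 0.4 → 0.5 — 2 stops longer (brighter).
ISO: 16000 → 12800 → 10000 → 8000 → 6400 → 5000 — 1 2/3 stops dropped (darker).
Net so far: 2 stops brighter. Aperture: f/14 → f/16 → f/18 → f/20 → f/22 → f/25 → f/29.

f/29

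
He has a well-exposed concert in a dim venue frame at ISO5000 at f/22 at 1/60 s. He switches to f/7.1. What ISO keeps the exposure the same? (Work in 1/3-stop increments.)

Aperture: f/22 → f/20 → f/18 → f/16 → f/14 → f/13 → f/11 → f/10 → f/9 → f/8 → f/7.1 — 3 1/3 stops wider (brighter).
Need 3 1/3 stops darker from the ISO: 5000 → 4000 → 3200 → 2500 → 2000 → 1600 → 1250 → 1000 → 800 → 640 → 500.

ISO 500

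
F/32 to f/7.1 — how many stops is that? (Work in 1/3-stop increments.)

4 1/3 stops

f/32 → f/29 → f/25 → f/22 → f/20 → f/18 → f/16 → f/14 → f/13 → f/11 → f/10 → f/9 → f/8 → f/7.1 — count the steps: 13 third-stops = 4 1/3 stops.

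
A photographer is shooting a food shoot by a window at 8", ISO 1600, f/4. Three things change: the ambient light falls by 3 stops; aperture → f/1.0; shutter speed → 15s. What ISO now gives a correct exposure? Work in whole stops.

ISO 400

Scene light: 3 stops darker.
Aperture: f/4 → f/2.8 → f/2 → f/1.4 → f/1.0 — 4 stops wider (brighter).
Shutter speed: 8 → 15 — 1 stop slower (brighter).
Net so far: 2 stops brighter. ISO: 1600 → 800 → 400.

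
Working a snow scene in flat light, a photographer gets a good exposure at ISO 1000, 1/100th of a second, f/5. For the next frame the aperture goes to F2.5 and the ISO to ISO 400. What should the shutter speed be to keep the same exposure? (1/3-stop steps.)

1/160s

Aperture: f/5 → f/4.5 → f/4 → f/3.5 → f/3.2 → f/2.8 → f/2.5 — 2 stops opened up (brighter).
ISO: 1000 → 800 → 640 → 500 → 400 — 1 1/3 stops lower (darker).
Net change so far: 2/3 stop brighter. Offset with the shutter speed: 1/100 → 1/125 → 1/160.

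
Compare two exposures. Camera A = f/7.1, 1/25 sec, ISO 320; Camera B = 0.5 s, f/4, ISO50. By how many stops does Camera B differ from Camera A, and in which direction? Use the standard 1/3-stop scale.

Aperture: f/7.1 → f/6.3 → f/5.6 → f/5 → f/4.5 → f/4 — 1 2/3 stops larger aperture (brighter).
Shutter speed: 1/25 → 1/20 → 1/15 → 1/13 → 1/10 → 1/8 → 1/6 → 1/5 → 1/4 → 0.3 → 0.4 → 0.5 — 3 2/3 stops slower (brighter).
ISO: 320 → 250 → 200 → 160 → 125 → 100 → 80 → 64 → 50 — 2 2/3 stops lower (darker).
Net: +1 2/3 +3 2/3 −2 2/3 = +2 2/3 stops.

2 2/3 stops brighter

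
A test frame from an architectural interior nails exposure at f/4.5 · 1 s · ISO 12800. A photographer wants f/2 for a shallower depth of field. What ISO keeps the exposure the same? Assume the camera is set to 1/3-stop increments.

ISO 2500

Aperture: f/4.5 → f/4 → f/3.5 → f/3.2 → f/2.8 → f/2.5 → f/2.2 → f/2 — 2 1/3 stops wider (brighter).
Need 2 1/3 stops darker from the ISO: 12800 → 10000 → 8000 → 6400 → 5000 → 4000 → 3200 → 2500.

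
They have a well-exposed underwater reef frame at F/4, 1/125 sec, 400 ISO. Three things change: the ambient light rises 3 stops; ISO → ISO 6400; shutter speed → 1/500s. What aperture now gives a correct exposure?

Scene light: 3 stops brighter.
ISO: 400 → 800 → 1600 → 3200 → 6400 — 4 stops raised (brighter).
Shutter speed: 1/125 → 1/250 → 1/500 — 2 stops faster (darker).
Net so far: 5 stops brighter. Aperture: f/4 → f/5.6 → f/8 → f/11 → f/16 → f/22.

f/22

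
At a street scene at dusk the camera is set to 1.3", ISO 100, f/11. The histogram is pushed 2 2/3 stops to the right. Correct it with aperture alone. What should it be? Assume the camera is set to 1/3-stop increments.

f/29

Overexposed by 2 2/3 stops → need 2 2/3 stops darker.
Aperture: f/11 → f/13 → f/14 → f/16 → f/18 → f/20 → f/22 → f/25 → f/29.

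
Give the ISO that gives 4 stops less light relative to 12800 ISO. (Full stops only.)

ISO: 12800 → 6400 → 3200 → 1600 → 800 — 4 stops dropped (darker).

ISO 800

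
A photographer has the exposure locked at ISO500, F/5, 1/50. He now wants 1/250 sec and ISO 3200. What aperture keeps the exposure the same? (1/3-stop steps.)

Shutter speed: 1/50 → 1/60 → 1/80 → 1/100 → 1/125 → 1/160 → 1/200 → 1/250 — 2 1/3 stops faster (darker).
ISO: 500 → 640 → 800 → 1000 → 1250 → 1600 → 2000 → 2500 → 3200 — 2 2/3 stops raised (brighter).
Net change so far: 1/3 stop brighter. Offset with the aperture: f/5 → f/5.6.

f/5.6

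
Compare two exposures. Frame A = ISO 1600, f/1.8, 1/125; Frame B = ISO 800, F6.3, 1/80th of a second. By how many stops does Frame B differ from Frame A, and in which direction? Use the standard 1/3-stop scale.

Aperture: f/1.8 → f/2 → f/2.2 → f/2.5 → f/2.8 → f/3.2 → f/3.5 → f/4 → f/4.5 → f/5 → f/5.6 → f/6.3 — 3 2/3 stops stopped down (darker).
Shutter speed: 1/125 → 1/100 → 1/80 — 2/3 stop slower (brighter).
ISO: 1600 → 1250 → 1000 → 800 — 1 stop dropped (darker).
Net: −3 2/3 +2/3 −1 = −4 stops.

4 stops darker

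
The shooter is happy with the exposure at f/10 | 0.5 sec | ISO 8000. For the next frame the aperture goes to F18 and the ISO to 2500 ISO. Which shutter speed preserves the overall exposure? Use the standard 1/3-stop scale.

5 s

Aperture: f/10 → f/11 → f/13 → f/14 → f/16 → f/18 — 1 2/3 stops narrower (darker).
ISO: 8000 → 6400 → 5000 → 4000 → 3200 → 2500 — 1 2/3 stops dropped (darker).
Net change so far: 3 1/3 stops darker. Offset with the shutter speed: 0.5 → 0.6 → 0.8 → 1 → 1.3 → 1.6 → 2 → 2.5 → 3.2 → 4 → 5.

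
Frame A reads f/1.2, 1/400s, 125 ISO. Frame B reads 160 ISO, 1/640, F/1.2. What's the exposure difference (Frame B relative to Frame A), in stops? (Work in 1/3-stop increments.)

1/3 stop darker

Aperture: unchanged.
Shutter speed: 1/400 → 1/500 → 1/640 — 2/3 stop faster (darker).
ISO: 125 → 160 — 1/3 stop higher (brighter).
Net: −2/3 +1/3 = −1/3 stops.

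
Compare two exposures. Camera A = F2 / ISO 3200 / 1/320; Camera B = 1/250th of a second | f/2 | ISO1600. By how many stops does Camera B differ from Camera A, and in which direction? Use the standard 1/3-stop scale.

Aperture: unchanged.
Shutter speed: 1/320 → 1/250 — 1/3 stop slower (brighter).
ISO: 3200 → 2500 → 2000 → 1600 — 1 stop lower (darker).
Net: +1/3 −1 = −2/3 stops.

2/3 stop darker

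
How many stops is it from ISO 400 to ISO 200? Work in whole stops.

1 stop

400 → 200 — count the steps: 1 stop.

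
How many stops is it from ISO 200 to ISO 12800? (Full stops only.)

6 stops

200 → 400 → 800 → 1600 → 3200 → 6400 → 12800 — count the steps: 6 stops.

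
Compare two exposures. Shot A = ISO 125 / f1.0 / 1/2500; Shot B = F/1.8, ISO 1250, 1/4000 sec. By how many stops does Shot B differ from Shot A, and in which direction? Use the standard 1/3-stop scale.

Aperture: f/1.0 → f/1.1 → f/1.2 → f/1.4 → f/1.6 → f/1.8 — 1 2/3 stops narrower (darker).
Shutter speed: 1/2500 → 1/3200 → 1/4000 — 2/3 stop shorter (darker).
ISO: 125 → 160 → 200 → 250 → 320 → 400 → 500 → 640 → 800 → 1000 → 1250 — 3 1/3 stops raised (brighter).
Net: −1 2/3 −2/3 +3 1/3 = +1 stop.

1 stop brighter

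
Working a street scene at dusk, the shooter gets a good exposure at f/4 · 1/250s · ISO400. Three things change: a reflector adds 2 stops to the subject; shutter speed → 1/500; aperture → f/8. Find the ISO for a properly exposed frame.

Scene light: 2 stops brighter.
Shutter speed: 1/250 → 1/500 — 1 stop shorter (darker).
Aperture: f/4 → f/5.6 → f/8 — 2 stops smaller aperture (darker).
Net so far: 1 stop darker. ISO: 400 → 800.

ISO 800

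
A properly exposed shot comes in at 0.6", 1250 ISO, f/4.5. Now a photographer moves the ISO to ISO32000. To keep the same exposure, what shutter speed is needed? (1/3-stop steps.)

ISO: 1250 → 1600 → 2000 → 2500 → 3200 → 4000 → 5000 → 6400 → 8000 → 10000 → 12800 → 16000 → 20000 → 25600 → 32000 — 4 2/3 stops higher (brighter).
Need 4 2/3 stops darker from the shutter speed: 0.6 → 0.5 → 0.4 → 0.3 → 1/4 → 1/5 → 1/6 → 1/8 → 1/10 → 1/13 → 1/15 → 1/20 → 1/25 → 1/30 → 1/40.

1/40s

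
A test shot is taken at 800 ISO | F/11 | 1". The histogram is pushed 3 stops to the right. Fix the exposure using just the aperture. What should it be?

f/32

Overexposed by 3 stops → need 3 stops darker.
Aperture: f/11 → f/16 → f/22 → f/32.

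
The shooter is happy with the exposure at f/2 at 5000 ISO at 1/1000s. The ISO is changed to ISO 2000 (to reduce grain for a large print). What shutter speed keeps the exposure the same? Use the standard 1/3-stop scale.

ISO: 5000 → 4000 → 3200 → 2500 → 2000 — 1 1/3 stops dropped (darker).
Need 1 1/3 stops brighter from the shutter speed: 1/1000 → 1/800 → 1/640 → 1/500 → 1/400.

1/400s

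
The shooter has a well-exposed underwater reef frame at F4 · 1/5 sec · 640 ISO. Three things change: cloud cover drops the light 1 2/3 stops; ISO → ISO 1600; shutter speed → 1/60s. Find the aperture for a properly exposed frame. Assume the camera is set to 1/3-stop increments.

Scene light: 1 2/3 stops darker.
ISO: 640 → 800 → 1000 → 1250 → 1600 — 1 1/3 stops raised (brighter).
Shutter speed: 1/5 → 1/6 → 1/8 → 1/10 → 1/13 → 1/15 → 1/20 → 1/25 → 1/30 → 1/40 → 1/50 → 1/60 — 3 2/3 stops shorter (darker).
Net so far: 4 stops darker. Aperture: f/4 → f/3.5 → f/3.2 → f/2.8 → f/2.5 → f/2.2 → f/2 → f/1.8 → f/1.6 → f/1.4 → f/1.2 → f/1.1 → f/1.0.

f/1.0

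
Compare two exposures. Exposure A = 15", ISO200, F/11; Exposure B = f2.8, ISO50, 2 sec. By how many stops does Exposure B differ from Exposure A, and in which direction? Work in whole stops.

Aperture: f/11 → f/8 → f/5.6 → f/4 → f/2.8 — 4 stops larger aperture (brighter).
Shutter speed: 15 → 8 → 4 → 2 — 3 stops shorter (darker).
ISO: 200 → 100 → 50 — 2 stops lower (darker).
Net: +4 −3 −2 = −1 stop.

1 stop darker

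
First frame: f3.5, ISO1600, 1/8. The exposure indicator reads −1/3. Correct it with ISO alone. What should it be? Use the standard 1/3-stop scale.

Underexposed by 1/3 stop → need 1/3 stop brighter.
ISO: 1600 → 2000.

ISO 2000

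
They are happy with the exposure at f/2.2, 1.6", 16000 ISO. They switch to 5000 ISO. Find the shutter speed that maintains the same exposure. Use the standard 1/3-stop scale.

5 s

ISO: 16000 → 12800 → 10000 → 8000 → 6400 → 5000 — 1 2/3 stops dropped (darker).
Need 1 2/3 stops brighter from the shutter speed: 1.6 → 2 → 2.5 → 3.2 → 4 → 5.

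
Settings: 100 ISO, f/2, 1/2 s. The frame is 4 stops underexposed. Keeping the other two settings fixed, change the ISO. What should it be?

Underexposed by 4 stops → need 4 stops brighter.
ISO: 100 → 200 → 400 → 800 → 1600.

ISO 1600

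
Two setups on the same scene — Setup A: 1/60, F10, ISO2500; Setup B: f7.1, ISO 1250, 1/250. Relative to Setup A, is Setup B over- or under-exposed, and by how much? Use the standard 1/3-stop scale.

Aperture: f/10 → f/9 → f/8 → f/7.1 — 1 stop opened up (brighter).
Shutter speed: 1/60 → 1/80 → 1/100 → 1/125 → 1/160 → 1/200 → 1/250 — 2 stops faster (darker).
ISO: 2500 → 2000 → 1600 → 1250 — 1 stop dropped (darker).
Net: +1 −2 −1 = −2 stops.

2 stops darker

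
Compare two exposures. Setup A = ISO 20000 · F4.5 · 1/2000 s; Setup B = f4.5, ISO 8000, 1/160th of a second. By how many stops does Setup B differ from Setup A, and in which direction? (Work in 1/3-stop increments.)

Aperture: unchanged.
Shutter speed: 1/2000 → 1/1600 → 1/1250 → 1/1000 → 1/800 → 1/640 → 1/500 → 1/400 → 1/320 → 1/250 → 1/200 → 1/160 — 3 2/3 stops longer (brighter).
ISO: 20000 → 16000 → 12800 → 10000 → 8000 — 1 1/3 stops lower (darker).
Net: +3 2/3 −1 1/3 = +2 1/3 stops.

2 1/3 stops brighter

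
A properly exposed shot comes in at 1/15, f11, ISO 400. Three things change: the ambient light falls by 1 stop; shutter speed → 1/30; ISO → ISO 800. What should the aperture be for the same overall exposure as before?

Scene light: 1 stop darker.
Shutter speed: 1/15 → 1/30 — 1 stop faster (darker).
ISO: 400 → 800 — 1 stop higher (brighter).
Net so far: 1 stop darker. Aperture: f/11 → f/8.

f/8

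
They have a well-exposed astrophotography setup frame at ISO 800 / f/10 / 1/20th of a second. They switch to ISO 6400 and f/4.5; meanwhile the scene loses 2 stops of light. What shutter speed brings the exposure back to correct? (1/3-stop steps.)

1/200s

Scene light: 2 stops darker.
ISO: 800 → 1000 → 1250 → 1600 → 2000 → 2500 → 3200 → 4000 → 5000 → 6400 — 3 stops higher (brighter).
Aperture: f/10 → f/9 → f/8 → f/7.1 → f/6.3 → f/5.6 → f/5 → f/4.5 — 2 1/3 stops wider (brighter).
Net so far: 3 1/3 stops brighter. Shutter speed: 1/20 → 1/25 → 1/30 → 1/40 → 1/50 → 1/60 → 1/80 → 1/100 → 1/125 → 1/160 → 1/200.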